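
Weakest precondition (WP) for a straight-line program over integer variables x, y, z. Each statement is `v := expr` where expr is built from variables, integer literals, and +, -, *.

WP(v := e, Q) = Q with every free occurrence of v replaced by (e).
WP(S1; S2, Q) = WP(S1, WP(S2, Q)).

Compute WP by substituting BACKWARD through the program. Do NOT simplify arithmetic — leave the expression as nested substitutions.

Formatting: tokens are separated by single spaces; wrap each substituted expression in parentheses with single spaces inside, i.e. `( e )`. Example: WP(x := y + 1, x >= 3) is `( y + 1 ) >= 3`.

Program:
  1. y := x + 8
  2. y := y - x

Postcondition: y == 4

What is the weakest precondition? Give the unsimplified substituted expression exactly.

Answer: ( ( x + 8 ) - x ) == 4

Derivation:
post: y == 4
stmt 2: y := y - x  -- replace 1 occurrence(s) of y with (y - x)
  => ( y - x ) == 4
stmt 1: y := x + 8  -- replace 1 occurrence(s) of y with (x + 8)
  => ( ( x + 8 ) - x ) == 4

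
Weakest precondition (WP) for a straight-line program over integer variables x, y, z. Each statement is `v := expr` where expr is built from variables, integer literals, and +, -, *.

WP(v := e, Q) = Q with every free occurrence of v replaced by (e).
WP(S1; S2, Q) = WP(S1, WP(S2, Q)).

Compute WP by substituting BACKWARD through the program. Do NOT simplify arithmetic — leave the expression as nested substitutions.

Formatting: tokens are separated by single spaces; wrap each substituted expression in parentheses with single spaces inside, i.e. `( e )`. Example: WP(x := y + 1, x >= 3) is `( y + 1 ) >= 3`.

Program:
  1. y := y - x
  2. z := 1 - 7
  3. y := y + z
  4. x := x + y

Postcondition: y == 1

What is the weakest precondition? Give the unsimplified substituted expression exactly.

post: y == 1
stmt 4: x := x + y  -- replace 0 occurrence(s) of x with (x + y)
  => y == 1
stmt 3: y := y + z  -- replace 1 occurrence(s) of y with (y + z)
  => ( y + z ) == 1
stmt 2: z := 1 - 7  -- replace 1 occurrence(s) of z with (1 - 7)
  => ( y + ( 1 - 7 ) ) == 1
stmt 1: y := y - x  -- replace 1 occurrence(s) of y with (y - x)
  => ( ( y - x ) + ( 1 - 7 ) ) == 1

Answer: ( ( y - x ) + ( 1 - 7 ) ) == 1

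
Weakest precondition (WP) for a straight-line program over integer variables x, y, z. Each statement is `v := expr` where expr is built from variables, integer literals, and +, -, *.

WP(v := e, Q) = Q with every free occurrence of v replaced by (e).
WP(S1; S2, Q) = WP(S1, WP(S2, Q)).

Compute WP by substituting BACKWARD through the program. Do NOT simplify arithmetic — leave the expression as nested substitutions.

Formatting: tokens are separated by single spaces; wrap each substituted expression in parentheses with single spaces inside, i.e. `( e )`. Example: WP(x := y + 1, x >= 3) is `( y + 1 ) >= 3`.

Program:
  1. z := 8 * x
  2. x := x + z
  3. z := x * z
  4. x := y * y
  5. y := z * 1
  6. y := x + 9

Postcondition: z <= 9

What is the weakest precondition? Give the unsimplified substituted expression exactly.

post: z <= 9
stmt 6: y := x + 9  -- replace 0 occurrence(s) of y with (x + 9)
  => z <= 9
stmt 5: y := z * 1  -- replace 0 occurrence(s) of y with (z * 1)
  => z <= 9
stmt 4: x := y * y  -- replace 0 occurrence(s) of x with (y * y)
  => z <= 9
stmt 3: z := x * z  -- replace 1 occurrence(s) of z with (x * z)
  => ( x * z ) <= 9
stmt 2: x := x + z  -- replace 1 occurrence(s) of x with (x + z)
  => ( ( x + z ) * z ) <= 9
stmt 1: z := 8 * x  -- replace 2 occurrence(s) of z with (8 * x)
  => ( ( x + ( 8 * x ) ) * ( 8 * x ) ) <= 9

Answer: ( ( x + ( 8 * x ) ) * ( 8 * x ) ) <= 9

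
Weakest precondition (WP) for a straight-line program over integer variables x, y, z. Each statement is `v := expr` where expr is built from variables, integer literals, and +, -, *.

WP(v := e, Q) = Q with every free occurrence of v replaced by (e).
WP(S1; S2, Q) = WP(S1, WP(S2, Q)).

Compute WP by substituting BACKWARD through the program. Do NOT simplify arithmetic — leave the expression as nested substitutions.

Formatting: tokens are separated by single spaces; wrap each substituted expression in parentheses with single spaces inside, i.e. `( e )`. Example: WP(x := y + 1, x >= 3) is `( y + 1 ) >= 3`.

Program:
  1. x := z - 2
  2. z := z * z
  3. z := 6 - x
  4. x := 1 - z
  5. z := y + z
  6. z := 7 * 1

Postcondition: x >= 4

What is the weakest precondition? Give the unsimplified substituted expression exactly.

Answer: ( 1 - ( 6 - ( z - 2 ) ) ) >= 4

Derivation:
post: x >= 4
stmt 6: z := 7 * 1  -- replace 0 occurrence(s) of z with (7 * 1)
  => x >= 4
stmt 5: z := y + z  -- replace 0 occurrence(s) of z with (y + z)
  => x >= 4
stmt 4: x := 1 - z  -- replace 1 occurrence(s) of x with (1 - z)
  => ( 1 - z ) >= 4
stmt 3: z := 6 - x  -- replace 1 occurrence(s) of z with (6 - x)
  => ( 1 - ( 6 - x ) ) >= 4
stmt 2: z := z * z  -- replace 0 occurrence(s) of z with (z * z)
  => ( 1 - ( 6 - x ) ) >= 4
stmt 1: x := z - 2  -- replace 1 occurrence(s) of x with (z - 2)
  => ( 1 - ( 6 - ( z - 2 ) ) ) >= 4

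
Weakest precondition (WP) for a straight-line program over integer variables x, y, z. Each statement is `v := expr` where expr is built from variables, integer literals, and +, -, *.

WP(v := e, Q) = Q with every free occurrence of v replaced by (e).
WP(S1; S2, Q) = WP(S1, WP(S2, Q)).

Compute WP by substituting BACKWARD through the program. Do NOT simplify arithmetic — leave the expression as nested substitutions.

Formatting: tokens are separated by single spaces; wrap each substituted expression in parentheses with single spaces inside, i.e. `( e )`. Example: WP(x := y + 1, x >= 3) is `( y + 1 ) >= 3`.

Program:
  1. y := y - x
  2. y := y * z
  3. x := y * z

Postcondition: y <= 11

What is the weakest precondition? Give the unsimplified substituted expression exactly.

Answer: ( ( y - x ) * z ) <= 11

Derivation:
post: y <= 11
stmt 3: x := y * z  -- replace 0 occurrence(s) of x with (y * z)
  => y <= 11
stmt 2: y := y * z  -- replace 1 occurrence(s) of y with (y * z)
  => ( y * z ) <= 11
stmt 1: y := y - x  -- replace 1 occurrence(s) of y with (y - x)
  => ( ( y - x ) * z ) <= 11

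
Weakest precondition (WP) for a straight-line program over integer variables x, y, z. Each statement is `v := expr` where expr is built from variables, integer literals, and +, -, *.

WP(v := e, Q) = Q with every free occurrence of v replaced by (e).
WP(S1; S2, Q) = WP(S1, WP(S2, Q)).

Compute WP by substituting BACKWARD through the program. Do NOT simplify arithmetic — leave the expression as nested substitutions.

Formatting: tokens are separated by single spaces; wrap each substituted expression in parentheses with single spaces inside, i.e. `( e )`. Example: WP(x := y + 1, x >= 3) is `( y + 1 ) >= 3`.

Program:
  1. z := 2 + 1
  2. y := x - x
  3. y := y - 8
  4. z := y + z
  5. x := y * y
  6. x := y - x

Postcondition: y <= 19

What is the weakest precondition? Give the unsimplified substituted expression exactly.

post: y <= 19
stmt 6: x := y - x  -- replace 0 occurrence(s) of x with (y - x)
  => y <= 19
stmt 5: x := y * y  -- replace 0 occurrence(s) of x with (y * y)
  => y <= 19
stmt 4: z := y + z  -- replace 0 occurrence(s) of z with (y + z)
  => y <= 19
stmt 3: y := y - 8  -- replace 1 occurrence(s) of y with (y - 8)
  => ( y - 8 ) <= 19
stmt 2: y := x - x  -- replace 1 occurrence(s) of y with (x - x)
  => ( ( x - x ) - 8 ) <= 19
stmt 1: z := 2 + 1  -- replace 0 occurrence(s) of z with (2 + 1)
  => ( ( x - x ) - 8 ) <= 19

Answer: ( ( x - x ) - 8 ) <= 19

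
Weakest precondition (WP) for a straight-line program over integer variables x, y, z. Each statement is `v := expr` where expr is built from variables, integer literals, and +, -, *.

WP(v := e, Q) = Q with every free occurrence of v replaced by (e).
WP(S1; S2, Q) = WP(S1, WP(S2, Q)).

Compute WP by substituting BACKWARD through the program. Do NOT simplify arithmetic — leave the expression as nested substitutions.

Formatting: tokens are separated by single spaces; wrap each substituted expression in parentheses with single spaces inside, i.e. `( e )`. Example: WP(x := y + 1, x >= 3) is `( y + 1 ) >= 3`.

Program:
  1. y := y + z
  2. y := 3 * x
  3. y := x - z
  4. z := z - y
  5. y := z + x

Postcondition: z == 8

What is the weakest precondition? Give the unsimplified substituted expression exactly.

Answer: ( z - ( x - z ) ) == 8

Derivation:
post: z == 8
stmt 5: y := z + x  -- replace 0 occurrence(s) of y with (z + x)
  => z == 8
stmt 4: z := z - y  -- replace 1 occurrence(s) of z with (z - y)
  => ( z - y ) == 8
stmt 3: y := x - z  -- replace 1 occurrence(s) of y with (x - z)
  => ( z - ( x - z ) ) == 8
stmt 2: y := 3 * x  -- replace 0 occurrence(s) of y with (3 * x)
  => ( z - ( x - z ) ) == 8
stmt 1: y := y + z  -- replace 0 occurrence(s) of y with (y + z)
  => ( z - ( x - z ) ) == 8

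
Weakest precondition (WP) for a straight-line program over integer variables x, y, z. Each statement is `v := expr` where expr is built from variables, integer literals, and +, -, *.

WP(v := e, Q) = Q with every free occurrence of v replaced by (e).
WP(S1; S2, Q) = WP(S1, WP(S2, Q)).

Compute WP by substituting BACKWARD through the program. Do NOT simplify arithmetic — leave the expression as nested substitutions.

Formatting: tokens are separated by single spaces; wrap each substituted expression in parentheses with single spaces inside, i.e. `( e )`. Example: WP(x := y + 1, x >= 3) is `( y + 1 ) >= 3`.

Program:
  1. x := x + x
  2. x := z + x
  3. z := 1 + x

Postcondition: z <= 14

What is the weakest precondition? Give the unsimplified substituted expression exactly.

Answer: ( 1 + ( z + ( x + x ) ) ) <= 14

Derivation:
post: z <= 14
stmt 3: z := 1 + x  -- replace 1 occurrence(s) of z with (1 + x)
  => ( 1 + x ) <= 14
stmt 2: x := z + x  -- replace 1 occurrence(s) of x with (z + x)
  => ( 1 + ( z + x ) ) <= 14
stmt 1: x := x + x  -- replace 1 occurrence(s) of x with (x + x)
  => ( 1 + ( z + ( x + x ) ) ) <= 14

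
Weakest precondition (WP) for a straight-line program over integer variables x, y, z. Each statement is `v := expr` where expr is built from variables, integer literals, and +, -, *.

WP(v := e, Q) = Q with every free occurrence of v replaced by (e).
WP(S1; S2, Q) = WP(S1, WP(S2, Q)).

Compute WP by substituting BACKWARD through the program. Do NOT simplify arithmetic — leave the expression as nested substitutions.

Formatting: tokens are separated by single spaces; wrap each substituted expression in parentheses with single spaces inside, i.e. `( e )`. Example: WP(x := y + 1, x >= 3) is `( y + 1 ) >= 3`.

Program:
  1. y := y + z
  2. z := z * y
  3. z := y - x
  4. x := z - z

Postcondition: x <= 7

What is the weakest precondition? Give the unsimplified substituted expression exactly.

Answer: ( ( ( y + z ) - x ) - ( ( y + z ) - x ) ) <= 7

Derivation:
post: x <= 7
stmt 4: x := z - z  -- replace 1 occurrence(s) of x with (z - z)
  => ( z - z ) <= 7
stmt 3: z := y - x  -- replace 2 occurrence(s) of z with (y - x)
  => ( ( y - x ) - ( y - x ) ) <= 7
stmt 2: z := z * y  -- replace 0 occurrence(s) of z with (z * y)
  => ( ( y - x ) - ( y - x ) ) <= 7
stmt 1: y := y + z  -- replace 2 occurrence(s) of y with (y + z)
  => ( ( ( y + z ) - x ) - ( ( y + z ) - x ) ) <= 7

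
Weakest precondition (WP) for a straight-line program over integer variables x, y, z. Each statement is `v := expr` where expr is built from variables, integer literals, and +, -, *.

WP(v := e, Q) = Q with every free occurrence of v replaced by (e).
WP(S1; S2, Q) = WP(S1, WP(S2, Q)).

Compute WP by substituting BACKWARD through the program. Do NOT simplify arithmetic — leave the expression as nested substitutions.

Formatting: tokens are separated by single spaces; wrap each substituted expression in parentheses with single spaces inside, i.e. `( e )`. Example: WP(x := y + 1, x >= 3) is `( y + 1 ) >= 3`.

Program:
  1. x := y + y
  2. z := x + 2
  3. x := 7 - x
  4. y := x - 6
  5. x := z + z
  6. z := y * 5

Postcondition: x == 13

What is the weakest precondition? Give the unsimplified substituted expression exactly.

post: x == 13
stmt 6: z := y * 5  -- replace 0 occurrence(s) of z with (y * 5)
  => x == 13
stmt 5: x := z + z  -- replace 1 occurrence(s) of x with (z + z)
  => ( z + z ) == 13
stmt 4: y := x - 6  -- replace 0 occurrence(s) of y with (x - 6)
  => ( z + z ) == 13
stmt 3: x := 7 - x  -- replace 0 occurrence(s) of x with (7 - x)
  => ( z + z ) == 13
stmt 2: z := x + 2  -- replace 2 occurrence(s) of z with (x + 2)
  => ( ( x + 2 ) + ( x + 2 ) ) == 13
stmt 1: x := y + y  -- replace 2 occurrence(s) of x with (y + y)
  => ( ( ( y + y ) + 2 ) + ( ( y + y ) + 2 ) ) == 13

Answer: ( ( ( y + y ) + 2 ) + ( ( y + y ) + 2 ) ) == 13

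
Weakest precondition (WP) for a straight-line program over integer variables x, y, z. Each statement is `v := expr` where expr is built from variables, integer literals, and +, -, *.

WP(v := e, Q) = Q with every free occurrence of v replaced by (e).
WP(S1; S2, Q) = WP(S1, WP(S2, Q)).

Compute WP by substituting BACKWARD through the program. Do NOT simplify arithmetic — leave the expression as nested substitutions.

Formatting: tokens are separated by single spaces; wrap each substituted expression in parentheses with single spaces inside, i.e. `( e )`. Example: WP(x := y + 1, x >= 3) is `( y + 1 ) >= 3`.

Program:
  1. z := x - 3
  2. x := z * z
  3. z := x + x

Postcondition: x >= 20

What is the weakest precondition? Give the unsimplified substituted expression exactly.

post: x >= 20
stmt 3: z := x + x  -- replace 0 occurrence(s) of z with (x + x)
  => x >= 20
stmt 2: x := z * z  -- replace 1 occurrence(s) of x with (z * z)
  => ( z * z ) >= 20
stmt 1: z := x - 3  -- replace 2 occurrence(s) of z with (x - 3)
  => ( ( x - 3 ) * ( x - 3 ) ) >= 20

Answer: ( ( x - 3 ) * ( x - 3 ) ) >= 20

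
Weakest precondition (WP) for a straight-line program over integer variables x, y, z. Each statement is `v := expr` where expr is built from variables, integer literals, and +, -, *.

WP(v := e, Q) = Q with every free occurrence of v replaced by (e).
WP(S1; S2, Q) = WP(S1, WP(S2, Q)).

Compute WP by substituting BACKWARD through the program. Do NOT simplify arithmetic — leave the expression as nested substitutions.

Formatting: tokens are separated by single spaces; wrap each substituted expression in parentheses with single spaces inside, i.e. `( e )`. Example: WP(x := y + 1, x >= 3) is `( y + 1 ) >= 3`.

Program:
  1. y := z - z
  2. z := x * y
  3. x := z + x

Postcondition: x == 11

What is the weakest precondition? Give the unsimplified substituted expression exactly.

post: x == 11
stmt 3: x := z + x  -- replace 1 occurrence(s) of x with (z + x)
  => ( z + x ) == 11
stmt 2: z := x * y  -- replace 1 occurrence(s) of z with (x * y)
  => ( ( x * y ) + x ) == 11
stmt 1: y := z - z  -- replace 1 occurrence(s) of y with (z - z)
  => ( ( x * ( z - z ) ) + x ) == 11

Answer: ( ( x * ( z - z ) ) + x ) == 11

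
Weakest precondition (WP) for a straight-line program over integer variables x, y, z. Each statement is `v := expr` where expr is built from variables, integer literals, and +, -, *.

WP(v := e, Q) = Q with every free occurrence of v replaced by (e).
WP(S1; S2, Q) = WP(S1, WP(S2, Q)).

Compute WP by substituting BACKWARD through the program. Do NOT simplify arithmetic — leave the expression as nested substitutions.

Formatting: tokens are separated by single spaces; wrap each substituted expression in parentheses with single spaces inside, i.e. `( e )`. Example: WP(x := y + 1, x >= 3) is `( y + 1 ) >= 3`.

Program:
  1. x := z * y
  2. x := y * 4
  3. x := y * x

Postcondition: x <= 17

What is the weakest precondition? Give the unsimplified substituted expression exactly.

post: x <= 17
stmt 3: x := y * x  -- replace 1 occurrence(s) of x with (y * x)
  => ( y * x ) <= 17
stmt 2: x := y * 4  -- replace 1 occurrence(s) of x with (y * 4)
  => ( y * ( y * 4 ) ) <= 17
stmt 1: x := z * y  -- replace 0 occurrence(s) of x with (z * y)
  => ( y * ( y * 4 ) ) <= 17

Answer: ( y * ( y * 4 ) ) <= 17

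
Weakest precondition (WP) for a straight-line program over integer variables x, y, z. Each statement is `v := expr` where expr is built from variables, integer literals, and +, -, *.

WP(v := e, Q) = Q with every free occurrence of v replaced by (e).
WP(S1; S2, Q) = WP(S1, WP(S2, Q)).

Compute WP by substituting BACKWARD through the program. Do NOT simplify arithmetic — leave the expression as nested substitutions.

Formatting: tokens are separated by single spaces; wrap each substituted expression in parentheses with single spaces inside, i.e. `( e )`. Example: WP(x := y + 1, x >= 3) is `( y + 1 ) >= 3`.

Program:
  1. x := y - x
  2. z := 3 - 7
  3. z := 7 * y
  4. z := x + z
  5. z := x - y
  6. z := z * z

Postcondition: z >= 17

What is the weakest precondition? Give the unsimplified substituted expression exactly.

Answer: ( ( ( y - x ) - y ) * ( ( y - x ) - y ) ) >= 17

Derivation:
post: z >= 17
stmt 6: z := z * z  -- replace 1 occurrence(s) of z with (z * z)
  => ( z * z ) >= 17
stmt 5: z := x - y  -- replace 2 occurrence(s) of z with (x - y)
  => ( ( x - y ) * ( x - y ) ) >= 17
stmt 4: z := x + z  -- replace 0 occurrence(s) of z with (x + z)
  => ( ( x - y ) * ( x - y ) ) >= 17
stmt 3: z := 7 * y  -- replace 0 occurrence(s) of z with (7 * y)
  => ( ( x - y ) * ( x - y ) ) >= 17
stmt 2: z := 3 - 7  -- replace 0 occurrence(s) of z with (3 - 7)
  => ( ( x - y ) * ( x - y ) ) >= 17
stmt 1: x := y - x  -- replace 2 occurrence(s) of x with (y - x)
  => ( ( ( y - x ) - y ) * ( ( y - x ) - y ) ) >= 17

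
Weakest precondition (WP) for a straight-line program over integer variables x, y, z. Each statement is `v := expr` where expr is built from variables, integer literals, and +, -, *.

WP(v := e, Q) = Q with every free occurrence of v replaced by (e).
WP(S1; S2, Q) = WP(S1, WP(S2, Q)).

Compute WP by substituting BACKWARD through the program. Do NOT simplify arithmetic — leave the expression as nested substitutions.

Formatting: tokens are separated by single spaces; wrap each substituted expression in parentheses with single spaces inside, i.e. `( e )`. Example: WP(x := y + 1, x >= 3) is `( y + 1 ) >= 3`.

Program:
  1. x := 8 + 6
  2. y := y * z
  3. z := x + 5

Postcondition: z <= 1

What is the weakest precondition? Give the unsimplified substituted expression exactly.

Answer: ( ( 8 + 6 ) + 5 ) <= 1

Derivation:
post: z <= 1
stmt 3: z := x + 5  -- replace 1 occurrence(s) of z with (x + 5)
  => ( x + 5 ) <= 1
stmt 2: y := y * z  -- replace 0 occurrence(s) of y with (y * z)
  => ( x + 5 ) <= 1
stmt 1: x := 8 + 6  -- replace 1 occurrence(s) of x with (8 + 6)
  => ( ( 8 + 6 ) + 5 ) <= 1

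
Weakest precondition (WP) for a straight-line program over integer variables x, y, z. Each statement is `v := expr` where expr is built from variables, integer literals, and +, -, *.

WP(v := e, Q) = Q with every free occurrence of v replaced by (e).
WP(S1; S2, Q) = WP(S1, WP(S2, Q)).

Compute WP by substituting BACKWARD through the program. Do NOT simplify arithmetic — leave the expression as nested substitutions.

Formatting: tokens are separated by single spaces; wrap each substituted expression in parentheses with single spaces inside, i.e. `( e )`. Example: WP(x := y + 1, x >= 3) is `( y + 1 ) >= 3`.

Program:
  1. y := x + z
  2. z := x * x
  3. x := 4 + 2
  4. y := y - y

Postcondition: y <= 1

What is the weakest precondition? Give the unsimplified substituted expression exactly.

Answer: ( ( x + z ) - ( x + z ) ) <= 1

Derivation:
post: y <= 1
stmt 4: y := y - y  -- replace 1 occurrence(s) of y with (y - y)
  => ( y - y ) <= 1
stmt 3: x := 4 + 2  -- replace 0 occurrence(s) of x with (4 + 2)
  => ( y - y ) <= 1
stmt 2: z := x * x  -- replace 0 occurrence(s) of z with (x * x)
  => ( y - y ) <= 1
stmt 1: y := x + z  -- replace 2 occurrence(s) of y with (x + z)
  => ( ( x + z ) - ( x + z ) ) <= 1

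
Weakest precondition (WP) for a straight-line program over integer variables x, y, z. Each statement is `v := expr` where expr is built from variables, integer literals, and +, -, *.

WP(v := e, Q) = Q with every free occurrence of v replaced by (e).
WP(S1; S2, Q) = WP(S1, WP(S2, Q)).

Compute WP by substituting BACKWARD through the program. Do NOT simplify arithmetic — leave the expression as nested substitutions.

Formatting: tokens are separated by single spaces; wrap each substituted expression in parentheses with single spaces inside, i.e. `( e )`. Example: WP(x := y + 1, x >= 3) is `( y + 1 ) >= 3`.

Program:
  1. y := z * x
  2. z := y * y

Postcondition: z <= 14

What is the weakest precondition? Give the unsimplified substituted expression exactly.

post: z <= 14
stmt 2: z := y * y  -- replace 1 occurrence(s) of z with (y * y)
  => ( y * y ) <= 14
stmt 1: y := z * x  -- replace 2 occurrence(s) of y with (z * x)
  => ( ( z * x ) * ( z * x ) ) <= 14

Answer: ( ( z * x ) * ( z * x ) ) <= 14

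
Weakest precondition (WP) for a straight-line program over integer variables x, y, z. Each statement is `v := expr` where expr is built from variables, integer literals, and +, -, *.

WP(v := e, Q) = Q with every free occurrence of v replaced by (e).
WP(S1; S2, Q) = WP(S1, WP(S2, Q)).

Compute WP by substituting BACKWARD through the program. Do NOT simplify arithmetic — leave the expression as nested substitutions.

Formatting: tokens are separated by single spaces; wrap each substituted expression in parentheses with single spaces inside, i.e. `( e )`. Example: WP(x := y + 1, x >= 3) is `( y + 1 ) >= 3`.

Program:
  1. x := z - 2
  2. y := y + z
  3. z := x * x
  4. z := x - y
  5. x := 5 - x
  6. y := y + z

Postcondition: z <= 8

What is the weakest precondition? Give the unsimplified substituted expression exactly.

post: z <= 8
stmt 6: y := y + z  -- replace 0 occurrence(s) of y with (y + z)
  => z <= 8
stmt 5: x := 5 - x  -- replace 0 occurrence(s) of x with (5 - x)
  => z <= 8
stmt 4: z := x - y  -- replace 1 occurrence(s) of z with (x - y)
  => ( x - y ) <= 8
stmt 3: z := x * x  -- replace 0 occurrence(s) of z with (x * x)
  => ( x - y ) <= 8
stmt 2: y := y + z  -- replace 1 occurrence(s) of y with (y + z)
  => ( x - ( y + z ) ) <= 8
stmt 1: x := z - 2  -- replace 1 occurrence(s) of x with (z - 2)
  => ( ( z - 2 ) - ( y + z ) ) <= 8

Answer: ( ( z - 2 ) - ( y + z ) ) <= 8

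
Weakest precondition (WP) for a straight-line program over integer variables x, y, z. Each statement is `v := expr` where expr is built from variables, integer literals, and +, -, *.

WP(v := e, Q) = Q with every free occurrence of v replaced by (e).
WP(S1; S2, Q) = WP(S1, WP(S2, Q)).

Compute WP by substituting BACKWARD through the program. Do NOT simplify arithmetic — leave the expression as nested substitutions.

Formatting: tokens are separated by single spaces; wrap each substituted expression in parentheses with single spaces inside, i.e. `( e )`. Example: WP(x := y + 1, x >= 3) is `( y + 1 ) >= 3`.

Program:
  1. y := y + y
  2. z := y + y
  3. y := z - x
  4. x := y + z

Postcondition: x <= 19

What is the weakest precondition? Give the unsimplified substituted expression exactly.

post: x <= 19
stmt 4: x := y + z  -- replace 1 occurrence(s) of x with (y + z)
  => ( y + z ) <= 19
stmt 3: y := z - x  -- replace 1 occurrence(s) of y with (z - x)
  => ( ( z - x ) + z ) <= 19
stmt 2: z := y + y  -- replace 2 occurrence(s) of z with (y + y)
  => ( ( ( y + y ) - x ) + ( y + y ) ) <= 19
stmt 1: y := y + y  -- replace 4 occurrence(s) of y with (y + y)
  => ( ( ( ( y + y ) + ( y + y ) ) - x ) + ( ( y + y ) + ( y + y ) ) ) <= 19

Answer: ( ( ( ( y + y ) + ( y + y ) ) - x ) + ( ( y + y ) + ( y + y ) ) ) <= 19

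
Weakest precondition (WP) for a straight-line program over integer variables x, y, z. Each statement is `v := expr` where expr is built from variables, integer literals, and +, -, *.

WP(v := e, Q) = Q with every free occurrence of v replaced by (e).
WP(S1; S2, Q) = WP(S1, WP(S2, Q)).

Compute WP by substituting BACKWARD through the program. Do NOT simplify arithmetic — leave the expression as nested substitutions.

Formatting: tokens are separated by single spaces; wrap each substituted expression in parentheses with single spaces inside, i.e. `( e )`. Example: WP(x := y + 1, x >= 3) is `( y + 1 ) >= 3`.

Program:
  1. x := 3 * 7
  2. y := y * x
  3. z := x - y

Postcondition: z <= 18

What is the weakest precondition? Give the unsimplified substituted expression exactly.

post: z <= 18
stmt 3: z := x - y  -- replace 1 occurrence(s) of z with (x - y)
  => ( x - y ) <= 18
stmt 2: y := y * x  -- replace 1 occurrence(s) of y with (y * x)
  => ( x - ( y * x ) ) <= 18
stmt 1: x := 3 * 7  -- replace 2 occurrence(s) of x with (3 * 7)
  => ( ( 3 * 7 ) - ( y * ( 3 * 7 ) ) ) <= 18

Answer: ( ( 3 * 7 ) - ( y * ( 3 * 7 ) ) ) <= 18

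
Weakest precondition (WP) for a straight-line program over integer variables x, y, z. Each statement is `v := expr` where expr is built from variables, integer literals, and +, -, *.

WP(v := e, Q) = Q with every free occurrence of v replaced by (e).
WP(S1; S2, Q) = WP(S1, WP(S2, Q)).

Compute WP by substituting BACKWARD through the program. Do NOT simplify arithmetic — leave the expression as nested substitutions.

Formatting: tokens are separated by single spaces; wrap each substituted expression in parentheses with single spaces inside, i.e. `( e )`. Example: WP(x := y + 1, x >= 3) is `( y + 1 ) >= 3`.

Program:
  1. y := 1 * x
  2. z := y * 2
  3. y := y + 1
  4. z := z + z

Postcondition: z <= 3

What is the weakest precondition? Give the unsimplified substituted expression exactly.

Answer: ( ( ( 1 * x ) * 2 ) + ( ( 1 * x ) * 2 ) ) <= 3

Derivation:
post: z <= 3
stmt 4: z := z + z  -- replace 1 occurrence(s) of z with (z + z)
  => ( z + z ) <= 3
stmt 3: y := y + 1  -- replace 0 occurrence(s) of y with (y + 1)
  => ( z + z ) <= 3
stmt 2: z := y * 2  -- replace 2 occurrence(s) of z with (y * 2)
  => ( ( y * 2 ) + ( y * 2 ) ) <= 3
stmt 1: y := 1 * x  -- replace 2 occurrence(s) of y with (1 * x)
  => ( ( ( 1 * x ) * 2 ) + ( ( 1 * x ) * 2 ) ) <= 3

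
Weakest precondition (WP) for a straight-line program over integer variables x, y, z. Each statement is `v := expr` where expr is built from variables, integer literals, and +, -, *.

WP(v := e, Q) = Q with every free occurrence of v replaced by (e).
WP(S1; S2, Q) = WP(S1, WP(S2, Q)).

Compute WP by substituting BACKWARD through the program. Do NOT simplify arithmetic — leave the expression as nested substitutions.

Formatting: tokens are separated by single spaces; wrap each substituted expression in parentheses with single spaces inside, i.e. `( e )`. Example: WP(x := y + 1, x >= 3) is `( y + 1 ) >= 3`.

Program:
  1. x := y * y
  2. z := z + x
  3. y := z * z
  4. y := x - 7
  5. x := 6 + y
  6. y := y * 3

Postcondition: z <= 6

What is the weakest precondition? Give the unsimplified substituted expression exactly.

post: z <= 6
stmt 6: y := y * 3  -- replace 0 occurrence(s) of y with (y * 3)
  => z <= 6
stmt 5: x := 6 + y  -- replace 0 occurrence(s) of x with (6 + y)
  => z <= 6
stmt 4: y := x - 7  -- replace 0 occurrence(s) of y with (x - 7)
  => z <= 6
stmt 3: y := z * z  -- replace 0 occurrence(s) of y with (z * z)
  => z <= 6
stmt 2: z := z + x  -- replace 1 occurrence(s) of z with (z + x)
  => ( z + x ) <= 6
stmt 1: x := y * y  -- replace 1 occurrence(s) of x with (y * y)
  => ( z + ( y * y ) ) <= 6

Answer: ( z + ( y * y ) ) <= 6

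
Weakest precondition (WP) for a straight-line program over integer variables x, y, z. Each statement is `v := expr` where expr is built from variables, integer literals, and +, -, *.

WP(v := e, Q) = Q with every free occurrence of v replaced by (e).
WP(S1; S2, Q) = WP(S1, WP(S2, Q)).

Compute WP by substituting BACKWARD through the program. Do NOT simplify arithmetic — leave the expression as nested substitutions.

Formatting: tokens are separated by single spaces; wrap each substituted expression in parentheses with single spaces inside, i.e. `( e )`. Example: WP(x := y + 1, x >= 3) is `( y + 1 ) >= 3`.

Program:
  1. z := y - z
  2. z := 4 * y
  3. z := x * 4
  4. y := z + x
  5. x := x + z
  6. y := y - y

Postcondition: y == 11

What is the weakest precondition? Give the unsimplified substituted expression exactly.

Answer: ( ( ( x * 4 ) + x ) - ( ( x * 4 ) + x ) ) == 11

Derivation:
post: y == 11
stmt 6: y := y - y  -- replace 1 occurrence(s) of y with (y - y)
  => ( y - y ) == 11
stmt 5: x := x + z  -- replace 0 occurrence(s) of x with (x + z)
  => ( y - y ) == 11
stmt 4: y := z + x  -- replace 2 occurrence(s) of y with (z + x)
  => ( ( z + x ) - ( z + x ) ) == 11
stmt 3: z := x * 4  -- replace 2 occurrence(s) of z with (x * 4)
  => ( ( ( x * 4 ) + x ) - ( ( x * 4 ) + x ) ) == 11
stmt 2: z := 4 * y  -- replace 0 occurrence(s) of z with (4 * y)
  => ( ( ( x * 4 ) + x ) - ( ( x * 4 ) + x ) ) == 11
stmt 1: z := y - z  -- replace 0 occurrence(s) of z with (y - z)
  => ( ( ( x * 4 ) + x ) - ( ( x * 4 ) + x ) ) == 11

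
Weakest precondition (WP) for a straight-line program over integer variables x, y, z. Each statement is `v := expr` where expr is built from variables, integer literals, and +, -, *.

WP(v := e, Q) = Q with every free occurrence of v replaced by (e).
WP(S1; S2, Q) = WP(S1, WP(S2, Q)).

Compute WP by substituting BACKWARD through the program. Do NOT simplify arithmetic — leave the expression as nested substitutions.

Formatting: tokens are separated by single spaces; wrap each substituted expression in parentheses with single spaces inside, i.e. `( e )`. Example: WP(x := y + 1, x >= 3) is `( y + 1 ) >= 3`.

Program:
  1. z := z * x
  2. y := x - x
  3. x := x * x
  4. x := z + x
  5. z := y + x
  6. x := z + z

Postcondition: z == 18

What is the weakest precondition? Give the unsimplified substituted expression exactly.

post: z == 18
stmt 6: x := z + z  -- replace 0 occurrence(s) of x with (z + z)
  => z == 18
stmt 5: z := y + x  -- replace 1 occurrence(s) of z with (y + x)
  => ( y + x ) == 18
stmt 4: x := z + x  -- replace 1 occurrence(s) of x with (z + x)
  => ( y + ( z + x ) ) == 18
stmt 3: x := x * x  -- replace 1 occurrence(s) of x with (x * x)
  => ( y + ( z + ( x * x ) ) ) == 18
stmt 2: y := x - x  -- replace 1 occurrence(s) of y with (x - x)
  => ( ( x - x ) + ( z + ( x * x ) ) ) == 18
stmt 1: z := z * x  -- replace 1 occurrence(s) of z with (z * x)
  => ( ( x - x ) + ( ( z * x ) + ( x * x ) ) ) == 18

Answer: ( ( x - x ) + ( ( z * x ) + ( x * x ) ) ) == 18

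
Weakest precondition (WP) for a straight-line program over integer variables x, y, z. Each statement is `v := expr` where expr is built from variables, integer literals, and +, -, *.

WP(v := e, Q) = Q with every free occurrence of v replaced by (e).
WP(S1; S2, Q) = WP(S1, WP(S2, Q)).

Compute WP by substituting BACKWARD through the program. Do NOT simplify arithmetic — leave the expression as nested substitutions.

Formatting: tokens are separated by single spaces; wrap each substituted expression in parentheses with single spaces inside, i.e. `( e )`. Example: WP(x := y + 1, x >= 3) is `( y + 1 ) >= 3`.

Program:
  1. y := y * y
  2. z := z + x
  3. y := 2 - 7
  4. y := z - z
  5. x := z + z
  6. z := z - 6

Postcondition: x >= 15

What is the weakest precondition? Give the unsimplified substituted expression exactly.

Answer: ( ( z + x ) + ( z + x ) ) >= 15

Derivation:
post: x >= 15
stmt 6: z := z - 6  -- replace 0 occurrence(s) of z with (z - 6)
  => x >= 15
stmt 5: x := z + z  -- replace 1 occurrence(s) of x with (z + z)
  => ( z + z ) >= 15
stmt 4: y := z - z  -- replace 0 occurrence(s) of y with (z - z)
  => ( z + z ) >= 15
stmt 3: y := 2 - 7  -- replace 0 occurrence(s) of y with (2 - 7)
  => ( z + z ) >= 15
stmt 2: z := z + x  -- replace 2 occurrence(s) of z with (z + x)
  => ( ( z + x ) + ( z + x ) ) >= 15
stmt 1: y := y * y  -- replace 0 occurrence(s) of y with (y * y)
  => ( ( z + x ) + ( z + x ) ) >= 15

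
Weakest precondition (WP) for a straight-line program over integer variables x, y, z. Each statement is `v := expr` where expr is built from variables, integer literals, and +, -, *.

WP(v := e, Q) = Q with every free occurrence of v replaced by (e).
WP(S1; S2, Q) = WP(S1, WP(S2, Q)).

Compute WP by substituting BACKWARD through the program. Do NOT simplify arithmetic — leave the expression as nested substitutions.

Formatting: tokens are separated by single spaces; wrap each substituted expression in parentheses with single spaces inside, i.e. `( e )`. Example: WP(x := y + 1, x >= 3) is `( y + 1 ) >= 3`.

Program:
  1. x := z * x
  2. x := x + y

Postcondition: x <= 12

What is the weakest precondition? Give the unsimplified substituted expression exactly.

Answer: ( ( z * x ) + y ) <= 12

Derivation:
post: x <= 12
stmt 2: x := x + y  -- replace 1 occurrence(s) of x with (x + y)
  => ( x + y ) <= 12
stmt 1: x := z * x  -- replace 1 occurrence(s) of x with (z * x)
  => ( ( z * x ) + y ) <= 12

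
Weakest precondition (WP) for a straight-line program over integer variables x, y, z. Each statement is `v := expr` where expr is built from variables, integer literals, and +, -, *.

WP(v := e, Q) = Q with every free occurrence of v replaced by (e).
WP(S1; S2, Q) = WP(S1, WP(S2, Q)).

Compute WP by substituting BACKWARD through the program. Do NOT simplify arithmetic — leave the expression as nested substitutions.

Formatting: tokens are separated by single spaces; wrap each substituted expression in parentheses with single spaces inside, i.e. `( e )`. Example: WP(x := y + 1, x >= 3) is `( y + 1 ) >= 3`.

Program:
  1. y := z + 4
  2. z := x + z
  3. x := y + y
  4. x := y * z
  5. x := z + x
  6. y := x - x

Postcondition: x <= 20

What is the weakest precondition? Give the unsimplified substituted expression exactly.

Answer: ( ( x + z ) + ( ( z + 4 ) * ( x + z ) ) ) <= 20

Derivation:
post: x <= 20
stmt 6: y := x - x  -- replace 0 occurrence(s) of y with (x - x)
  => x <= 20
stmt 5: x := z + x  -- replace 1 occurrence(s) of x with (z + x)
  => ( z + x ) <= 20
stmt 4: x := y * z  -- replace 1 occurrence(s) of x with (y * z)
  => ( z + ( y * z ) ) <= 20
stmt 3: x := y + y  -- replace 0 occurrence(s) of x with (y + y)
  => ( z + ( y * z ) ) <= 20
stmt 2: z := x + z  -- replace 2 occurrence(s) of z with (x + z)
  => ( ( x + z ) + ( y * ( x + z ) ) ) <= 20
stmt 1: y := z + 4  -- replace 1 occurrence(s) of y with (z + 4)
  => ( ( x + z ) + ( ( z + 4 ) * ( x + z ) ) ) <= 20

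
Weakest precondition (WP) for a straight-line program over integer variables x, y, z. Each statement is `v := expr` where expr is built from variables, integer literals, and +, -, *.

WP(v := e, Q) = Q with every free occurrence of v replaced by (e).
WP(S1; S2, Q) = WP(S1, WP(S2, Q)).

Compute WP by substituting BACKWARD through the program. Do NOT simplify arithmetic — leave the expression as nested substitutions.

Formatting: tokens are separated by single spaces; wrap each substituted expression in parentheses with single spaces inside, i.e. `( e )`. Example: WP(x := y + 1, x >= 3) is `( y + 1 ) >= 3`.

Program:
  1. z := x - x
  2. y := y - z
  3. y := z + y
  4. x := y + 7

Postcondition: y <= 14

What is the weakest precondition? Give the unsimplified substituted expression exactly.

post: y <= 14
stmt 4: x := y + 7  -- replace 0 occurrence(s) of x with (y + 7)
  => y <= 14
stmt 3: y := z + y  -- replace 1 occurrence(s) of y with (z + y)
  => ( z + y ) <= 14
stmt 2: y := y - z  -- replace 1 occurrence(s) of y with (y - z)
  => ( z + ( y - z ) ) <= 14
stmt 1: z := x - x  -- replace 2 occurrence(s) of z with (x - x)
  => ( ( x - x ) + ( y - ( x - x ) ) ) <= 14

Answer: ( ( x - x ) + ( y - ( x - x ) ) ) <= 14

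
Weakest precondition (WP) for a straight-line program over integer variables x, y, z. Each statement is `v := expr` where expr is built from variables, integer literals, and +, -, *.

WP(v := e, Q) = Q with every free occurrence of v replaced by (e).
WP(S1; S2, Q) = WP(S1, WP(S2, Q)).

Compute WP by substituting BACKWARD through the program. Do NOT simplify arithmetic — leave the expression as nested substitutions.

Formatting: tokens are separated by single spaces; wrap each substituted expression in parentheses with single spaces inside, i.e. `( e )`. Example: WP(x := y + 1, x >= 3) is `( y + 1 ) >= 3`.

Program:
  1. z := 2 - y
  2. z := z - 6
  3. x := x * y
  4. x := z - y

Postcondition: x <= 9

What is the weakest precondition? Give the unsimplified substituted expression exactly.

Answer: ( ( ( 2 - y ) - 6 ) - y ) <= 9

Derivation:
post: x <= 9
stmt 4: x := z - y  -- replace 1 occurrence(s) of x with (z - y)
  => ( z - y ) <= 9
stmt 3: x := x * y  -- replace 0 occurrence(s) of x with (x * y)
  => ( z - y ) <= 9
stmt 2: z := z - 6  -- replace 1 occurrence(s) of z with (z - 6)
  => ( ( z - 6 ) - y ) <= 9
stmt 1: z := 2 - y  -- replace 1 occurrence(s) of z with (2 - y)
  => ( ( ( 2 - y ) - 6 ) - y ) <= 9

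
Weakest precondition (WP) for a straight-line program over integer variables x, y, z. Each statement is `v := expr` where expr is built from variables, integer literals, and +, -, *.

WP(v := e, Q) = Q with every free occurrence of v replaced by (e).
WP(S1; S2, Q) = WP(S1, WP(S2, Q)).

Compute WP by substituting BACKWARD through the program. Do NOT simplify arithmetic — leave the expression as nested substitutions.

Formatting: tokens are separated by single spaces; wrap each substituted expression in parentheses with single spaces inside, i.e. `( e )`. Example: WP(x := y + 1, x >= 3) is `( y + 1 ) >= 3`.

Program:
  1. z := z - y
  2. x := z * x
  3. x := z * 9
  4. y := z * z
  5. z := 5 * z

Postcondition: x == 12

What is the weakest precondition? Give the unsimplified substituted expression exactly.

post: x == 12
stmt 5: z := 5 * z  -- replace 0 occurrence(s) of z with (5 * z)
  => x == 12
stmt 4: y := z * z  -- replace 0 occurrence(s) of y with (z * z)
  => x == 12
stmt 3: x := z * 9  -- replace 1 occurrence(s) of x with (z * 9)
  => ( z * 9 ) == 12
stmt 2: x := z * x  -- replace 0 occurrence(s) of x with (z * x)
  => ( z * 9 ) == 12
stmt 1: z := z - y  -- replace 1 occurrence(s) of z with (z - y)
  => ( ( z - y ) * 9 ) == 12

Answer: ( ( z - y ) * 9 ) == 12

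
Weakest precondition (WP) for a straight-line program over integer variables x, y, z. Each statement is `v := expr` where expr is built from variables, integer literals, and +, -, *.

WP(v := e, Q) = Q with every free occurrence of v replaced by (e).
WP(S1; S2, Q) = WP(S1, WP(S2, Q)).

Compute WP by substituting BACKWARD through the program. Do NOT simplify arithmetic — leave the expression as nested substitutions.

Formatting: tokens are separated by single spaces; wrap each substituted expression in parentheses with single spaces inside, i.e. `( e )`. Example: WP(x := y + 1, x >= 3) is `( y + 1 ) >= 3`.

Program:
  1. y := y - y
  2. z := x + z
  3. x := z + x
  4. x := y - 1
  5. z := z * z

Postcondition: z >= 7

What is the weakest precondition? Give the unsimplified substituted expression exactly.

post: z >= 7
stmt 5: z := z * z  -- replace 1 occurrence(s) of z with (z * z)
  => ( z * z ) >= 7
stmt 4: x := y - 1  -- replace 0 occurrence(s) of x with (y - 1)
  => ( z * z ) >= 7
stmt 3: x := z + x  -- replace 0 occurrence(s) of x with (z + x)
  => ( z * z ) >= 7
stmt 2: z := x + z  -- replace 2 occurrence(s) of z with (x + z)
  => ( ( x + z ) * ( x + z ) ) >= 7
stmt 1: y := y - y  -- replace 0 occurrence(s) of y with (y - y)
  => ( ( x + z ) * ( x + z ) ) >= 7

Answer: ( ( x + z ) * ( x + z ) ) >= 7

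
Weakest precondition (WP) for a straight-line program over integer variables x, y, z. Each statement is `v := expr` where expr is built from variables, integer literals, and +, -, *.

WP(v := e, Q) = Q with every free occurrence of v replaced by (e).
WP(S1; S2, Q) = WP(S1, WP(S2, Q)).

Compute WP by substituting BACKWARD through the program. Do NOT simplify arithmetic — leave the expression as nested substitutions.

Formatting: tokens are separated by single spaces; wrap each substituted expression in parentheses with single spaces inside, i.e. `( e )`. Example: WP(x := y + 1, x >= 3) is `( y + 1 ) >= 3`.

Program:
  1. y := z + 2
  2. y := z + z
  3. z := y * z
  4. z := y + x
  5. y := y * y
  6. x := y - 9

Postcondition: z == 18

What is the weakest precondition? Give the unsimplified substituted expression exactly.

Answer: ( ( z + z ) + x ) == 18

Derivation:
post: z == 18
stmt 6: x := y - 9  -- replace 0 occurrence(s) of x with (y - 9)
  => z == 18
stmt 5: y := y * y  -- replace 0 occurrence(s) of y with (y * y)
  => z == 18
stmt 4: z := y + x  -- replace 1 occurrence(s) of z with (y + x)
  => ( y + x ) == 18
stmt 3: z := y * z  -- replace 0 occurrence(s) of z with (y * z)
  => ( y + x ) == 18
stmt 2: y := z + z  -- replace 1 occurrence(s) of y with (z + z)
  => ( ( z + z ) + x ) == 18
stmt 1: y := z + 2  -- replace 0 occurrence(s) of y with (z + 2)
  => ( ( z + z ) + x ) == 18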